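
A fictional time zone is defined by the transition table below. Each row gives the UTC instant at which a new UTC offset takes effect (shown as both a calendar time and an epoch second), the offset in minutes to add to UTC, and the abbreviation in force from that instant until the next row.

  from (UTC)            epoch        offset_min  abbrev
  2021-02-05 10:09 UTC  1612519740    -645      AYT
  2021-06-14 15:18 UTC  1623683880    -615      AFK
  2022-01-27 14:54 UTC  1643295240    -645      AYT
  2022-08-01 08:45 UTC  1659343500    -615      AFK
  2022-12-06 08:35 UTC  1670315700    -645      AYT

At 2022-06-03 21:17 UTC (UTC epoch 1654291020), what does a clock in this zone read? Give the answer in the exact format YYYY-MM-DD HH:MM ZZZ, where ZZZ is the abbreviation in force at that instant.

2022-06-03 10:32 AYT

Query: 2022-06-03 21:17 UTC
Rule 3/5 (AYT, -10:45): 2022-01-27 14:54 UTC ≤ query < 2022-08-01 08:45 UTC
21·60 + 17 - 645 = 632 min
632 = 0·1440 + 632; 632 = 10·60 + 32 → 10:32, same day
→ 2022-06-03 10:32 AYT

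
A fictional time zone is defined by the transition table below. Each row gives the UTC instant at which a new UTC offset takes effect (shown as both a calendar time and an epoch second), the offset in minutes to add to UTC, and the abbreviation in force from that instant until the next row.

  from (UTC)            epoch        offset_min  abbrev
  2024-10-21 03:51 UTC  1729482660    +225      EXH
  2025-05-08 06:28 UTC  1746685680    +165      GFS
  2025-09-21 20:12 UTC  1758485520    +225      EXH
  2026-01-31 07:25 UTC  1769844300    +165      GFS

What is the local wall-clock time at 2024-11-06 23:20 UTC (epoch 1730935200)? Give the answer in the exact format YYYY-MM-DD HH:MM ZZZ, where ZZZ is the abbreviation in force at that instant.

Query: 2024-11-06 23:20 UTC
Rule 1/4 (EXH, +03:45): 2024-10-21 03:51 UTC ≤ query < 2025-05-08 06:28 UTC
23·60 + 20 + 225 = 1625 min
1625 = 1·1440 + 185; 185 = 3·60 + 5 → 03:05, 2024-11-06 + 1 day = 2024-11-07
→ 2024-11-07 03:05 EXH

2024-11-07 03:05 EXH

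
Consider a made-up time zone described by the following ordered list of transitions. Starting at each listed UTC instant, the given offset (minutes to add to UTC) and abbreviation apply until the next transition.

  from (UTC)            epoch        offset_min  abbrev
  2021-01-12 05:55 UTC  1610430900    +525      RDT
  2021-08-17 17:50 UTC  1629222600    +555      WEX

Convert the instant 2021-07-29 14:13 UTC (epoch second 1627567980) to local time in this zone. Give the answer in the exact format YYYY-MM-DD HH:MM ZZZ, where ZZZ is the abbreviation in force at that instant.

Query: 2021-07-29 14:13 UTC
Rule 1/2 (RDT, +08:45): 2021-01-12 05:55 UTC ≤ query < 2021-08-17 17:50 UTC
14·60 + 13 + 525 = 1378 min
1378 = 0·1440 + 1378; 1378 = 22·60 + 58 → 22:58, same day
→ 2021-07-29 22:58 RDT

2021-07-29 22:58 RDT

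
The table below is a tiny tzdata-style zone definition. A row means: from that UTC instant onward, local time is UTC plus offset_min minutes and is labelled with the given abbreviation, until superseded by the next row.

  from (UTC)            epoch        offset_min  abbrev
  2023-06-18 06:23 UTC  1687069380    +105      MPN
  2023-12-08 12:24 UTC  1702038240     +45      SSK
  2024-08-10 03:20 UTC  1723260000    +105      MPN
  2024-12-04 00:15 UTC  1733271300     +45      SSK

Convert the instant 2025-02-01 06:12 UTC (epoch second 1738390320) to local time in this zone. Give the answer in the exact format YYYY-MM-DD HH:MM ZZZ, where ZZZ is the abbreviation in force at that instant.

2025-02-01 06:57 SSK

Query: 2025-02-01 06:12 UTC
Rule 4/4 (SSK, +00:45): 2024-12-04 00:15 UTC ≤ query < +∞
6·60 + 12 + 45 = 417 min
417 = 0·1440 + 417; 417 = 6·60 + 57 → 06:57, same day
→ 2025-02-01 06:57 SSK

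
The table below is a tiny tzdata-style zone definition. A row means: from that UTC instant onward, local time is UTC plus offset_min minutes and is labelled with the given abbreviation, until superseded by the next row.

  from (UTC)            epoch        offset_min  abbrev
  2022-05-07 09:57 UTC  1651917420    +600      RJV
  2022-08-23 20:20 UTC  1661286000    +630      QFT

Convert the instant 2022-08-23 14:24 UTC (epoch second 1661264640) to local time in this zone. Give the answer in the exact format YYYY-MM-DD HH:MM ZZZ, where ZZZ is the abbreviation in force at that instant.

Query: 2022-08-23 14:24 UTC
Rule 1/2 (RJV, +10:00): 2022-05-07 09:57 UTC ≤ query < 2022-08-23 20:20 UTC
14·60 + 24 + 600 = 1464 min
1464 = 1·1440 + 24; 24 = 0·60 + 24 → 00:24, 2022-08-23 + 1 day = 2022-08-24
→ 2022-08-24 00:24 RJV

2022-08-24 00:24 RJV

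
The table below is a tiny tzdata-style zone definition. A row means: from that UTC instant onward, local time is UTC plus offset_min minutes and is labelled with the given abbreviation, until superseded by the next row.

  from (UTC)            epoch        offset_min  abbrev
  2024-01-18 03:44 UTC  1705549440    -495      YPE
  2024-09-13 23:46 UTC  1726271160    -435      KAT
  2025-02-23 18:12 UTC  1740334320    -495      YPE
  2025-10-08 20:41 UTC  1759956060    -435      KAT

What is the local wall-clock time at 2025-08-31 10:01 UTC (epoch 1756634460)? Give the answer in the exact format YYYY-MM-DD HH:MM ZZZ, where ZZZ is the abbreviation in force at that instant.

Query: 2025-08-31 10:01 UTC
Rule 3/4 (YPE, -08:15): 2025-02-23 18:12 UTC ≤ query < 2025-10-08 20:41 UTC
10·60 + 1 - 495 = 106 min
106 = 0·1440 + 106; 106 = 1·60 + 46 → 01:46, same day
→ 2025-08-31 01:46 YPE

2025-08-31 01:46 YPE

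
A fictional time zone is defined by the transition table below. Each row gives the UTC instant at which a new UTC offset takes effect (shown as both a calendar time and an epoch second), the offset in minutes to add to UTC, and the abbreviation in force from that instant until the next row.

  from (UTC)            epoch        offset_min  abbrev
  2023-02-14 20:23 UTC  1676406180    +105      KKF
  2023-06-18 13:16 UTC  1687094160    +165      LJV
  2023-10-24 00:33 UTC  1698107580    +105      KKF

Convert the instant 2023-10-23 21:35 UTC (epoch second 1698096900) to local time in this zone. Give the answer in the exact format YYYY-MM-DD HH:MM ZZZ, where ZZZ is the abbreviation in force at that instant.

2023-10-24 00:20 LJV

Query: 2023-10-23 21:35 UTC
Rule 2/3 (LJV, +02:45): 2023-06-18 13:16 UTC ≤ query < 2023-10-24 00:33 UTC
21·60 + 35 + 165 = 1460 min
1460 = 1·1440 + 20; 20 = 0·60 + 20 → 00:20, 2023-10-23 + 1 day = 2023-10-24
→ 2023-10-24 00:20 LJV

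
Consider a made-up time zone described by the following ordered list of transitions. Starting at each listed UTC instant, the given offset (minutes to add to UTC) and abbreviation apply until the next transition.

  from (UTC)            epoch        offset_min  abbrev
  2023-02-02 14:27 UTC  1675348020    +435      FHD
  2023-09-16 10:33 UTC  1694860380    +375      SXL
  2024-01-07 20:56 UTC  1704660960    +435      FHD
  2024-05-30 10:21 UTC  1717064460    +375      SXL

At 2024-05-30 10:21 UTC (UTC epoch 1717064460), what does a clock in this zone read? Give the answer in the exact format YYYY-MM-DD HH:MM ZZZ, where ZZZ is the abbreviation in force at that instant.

2024-05-30 16:36 SXL

Query: 2024-05-30 10:21 UTC
Rule 4/4 (SXL, +06:15): 2024-05-30 10:21 UTC ≤ query < +∞
10·60 + 21 + 375 = 996 min
996 = 0·1440 + 996; 996 = 16·60 + 36 → 16:36, same day
→ 2024-05-30 16:36 SXL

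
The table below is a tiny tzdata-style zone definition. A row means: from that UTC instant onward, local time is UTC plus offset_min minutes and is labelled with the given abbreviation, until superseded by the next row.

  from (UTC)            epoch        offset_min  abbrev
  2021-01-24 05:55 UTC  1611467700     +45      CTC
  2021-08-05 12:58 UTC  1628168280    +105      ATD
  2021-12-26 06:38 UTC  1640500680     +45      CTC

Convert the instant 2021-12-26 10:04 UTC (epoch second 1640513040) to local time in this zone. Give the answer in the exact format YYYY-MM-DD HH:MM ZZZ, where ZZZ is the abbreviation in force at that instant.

Query: 2021-12-26 10:04 UTC
Rule 3/3 (CTC, +00:45): 2021-12-26 06:38 UTC ≤ query < +∞
10·60 + 4 + 45 = 649 min
649 = 0·1440 + 649; 649 = 10·60 + 49 → 10:49, same day
→ 2021-12-26 10:49 CTC

2021-12-26 10:49 CTC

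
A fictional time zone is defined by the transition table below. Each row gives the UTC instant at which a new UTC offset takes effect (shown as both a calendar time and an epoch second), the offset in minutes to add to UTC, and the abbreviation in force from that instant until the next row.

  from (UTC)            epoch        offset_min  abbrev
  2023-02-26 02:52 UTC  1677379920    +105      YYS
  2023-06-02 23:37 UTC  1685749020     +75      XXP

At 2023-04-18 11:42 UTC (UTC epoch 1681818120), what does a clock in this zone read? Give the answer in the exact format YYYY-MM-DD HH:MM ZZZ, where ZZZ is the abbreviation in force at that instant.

2023-04-18 13:27 YYS

Query: 2023-04-18 11:42 UTC
Rule 1/2 (YYS, +01:45): 2023-02-26 02:52 UTC ≤ query < 2023-06-02 23:37 UTC
11·60 + 42 + 105 = 807 min
807 = 0·1440 + 807; 807 = 13·60 + 27 → 13:27, same day
→ 2023-04-18 13:27 YYS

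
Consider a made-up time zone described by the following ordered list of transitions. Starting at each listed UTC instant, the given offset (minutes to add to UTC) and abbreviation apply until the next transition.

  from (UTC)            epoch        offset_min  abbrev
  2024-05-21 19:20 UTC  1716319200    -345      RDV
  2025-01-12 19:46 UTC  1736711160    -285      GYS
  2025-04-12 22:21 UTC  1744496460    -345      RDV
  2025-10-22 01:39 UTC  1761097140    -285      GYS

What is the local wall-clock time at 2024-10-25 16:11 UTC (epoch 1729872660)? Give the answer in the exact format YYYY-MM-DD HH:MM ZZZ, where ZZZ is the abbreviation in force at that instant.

Query: 2024-10-25 16:11 UTC
Rule 1/4 (RDV, -05:45): 2024-05-21 19:20 UTC ≤ query < 2025-01-12 19:46 UTC
16·60 + 11 - 345 = 626 min
626 = 0·1440 + 626; 626 = 10·60 + 26 → 10:26, same day
→ 2024-10-25 10:26 RDV

2024-10-25 10:26 RDV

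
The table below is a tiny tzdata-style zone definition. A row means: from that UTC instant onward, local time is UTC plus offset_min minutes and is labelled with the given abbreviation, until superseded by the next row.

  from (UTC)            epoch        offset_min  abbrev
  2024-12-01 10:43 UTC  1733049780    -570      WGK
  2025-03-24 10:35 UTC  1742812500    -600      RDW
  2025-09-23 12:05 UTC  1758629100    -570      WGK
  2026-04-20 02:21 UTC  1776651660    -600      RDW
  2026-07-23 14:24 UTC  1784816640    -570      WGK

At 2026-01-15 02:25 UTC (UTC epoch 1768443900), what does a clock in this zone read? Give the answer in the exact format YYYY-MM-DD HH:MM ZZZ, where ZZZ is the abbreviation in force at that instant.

2026-01-14 16:55 WGK

Query: 2026-01-15 02:25 UTC
Rule 3/5 (WGK, -09:30): 2025-09-23 12:05 UTC ≤ query < 2026-04-20 02:21 UTC
2·60 + 25 - 570 = -425 min
-425 = -1·1440 + 1015; 1015 = 16·60 + 55 → 16:55, 2026-01-15 - 1 day = 2026-01-14
→ 2026-01-14 16:55 WGK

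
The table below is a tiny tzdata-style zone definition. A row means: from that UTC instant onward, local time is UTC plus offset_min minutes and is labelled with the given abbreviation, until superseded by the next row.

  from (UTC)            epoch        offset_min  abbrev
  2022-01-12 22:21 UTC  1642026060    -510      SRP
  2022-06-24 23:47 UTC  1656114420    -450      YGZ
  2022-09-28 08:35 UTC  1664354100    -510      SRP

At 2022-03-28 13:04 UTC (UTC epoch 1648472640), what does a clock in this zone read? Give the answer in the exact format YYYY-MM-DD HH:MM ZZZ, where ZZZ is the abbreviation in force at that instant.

Query: 2022-03-28 13:04 UTC
Rule 1/3 (SRP, -08:30): 2022-01-12 22:21 UTC ≤ query < 2022-06-24 23:47 UTC
13·60 + 4 - 510 = 274 min
274 = 0·1440 + 274; 274 = 4·60 + 34 → 04:34, same day
→ 2022-03-28 04:34 SRP

2022-03-28 04:34 SRP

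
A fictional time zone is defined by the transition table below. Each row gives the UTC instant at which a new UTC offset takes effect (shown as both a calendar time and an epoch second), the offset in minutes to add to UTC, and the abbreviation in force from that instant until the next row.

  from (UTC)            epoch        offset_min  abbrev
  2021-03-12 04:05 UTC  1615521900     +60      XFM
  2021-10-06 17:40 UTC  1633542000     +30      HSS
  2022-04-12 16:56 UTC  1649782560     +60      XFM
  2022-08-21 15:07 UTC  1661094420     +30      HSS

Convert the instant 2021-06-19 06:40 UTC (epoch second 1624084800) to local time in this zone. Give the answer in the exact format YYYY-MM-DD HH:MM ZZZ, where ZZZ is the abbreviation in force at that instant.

2021-06-19 07:40 XFM

Query: 2021-06-19 06:40 UTC
Rule 1/4 (XFM, +01:00): 2021-03-12 04:05 UTC ≤ query < 2021-10-06 17:40 UTC
6·60 + 40 + 60 = 460 min
460 = 0·1440 + 460; 460 = 7·60 + 40 → 07:40, same day
→ 2021-06-19 07:40 XFM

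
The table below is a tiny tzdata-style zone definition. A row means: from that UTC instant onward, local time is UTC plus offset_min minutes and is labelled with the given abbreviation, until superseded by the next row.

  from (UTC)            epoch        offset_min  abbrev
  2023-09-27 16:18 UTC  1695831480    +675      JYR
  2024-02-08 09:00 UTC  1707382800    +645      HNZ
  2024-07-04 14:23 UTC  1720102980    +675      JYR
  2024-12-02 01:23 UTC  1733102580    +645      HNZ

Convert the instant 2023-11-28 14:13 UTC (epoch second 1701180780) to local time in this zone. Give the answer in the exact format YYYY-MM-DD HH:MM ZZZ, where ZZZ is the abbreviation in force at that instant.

Query: 2023-11-28 14:13 UTC
Rule 1/4 (JYR, +11:15): 2023-09-27 16:18 UTC ≤ query < 2024-02-08 09:00 UTC
14·60 + 13 + 675 = 1528 min
1528 = 1·1440 + 88; 88 = 1·60 + 28 → 01:28, 2023-11-28 + 1 day = 2023-11-29
→ 2023-11-29 01:28 JYR

2023-11-29 01:28 JYR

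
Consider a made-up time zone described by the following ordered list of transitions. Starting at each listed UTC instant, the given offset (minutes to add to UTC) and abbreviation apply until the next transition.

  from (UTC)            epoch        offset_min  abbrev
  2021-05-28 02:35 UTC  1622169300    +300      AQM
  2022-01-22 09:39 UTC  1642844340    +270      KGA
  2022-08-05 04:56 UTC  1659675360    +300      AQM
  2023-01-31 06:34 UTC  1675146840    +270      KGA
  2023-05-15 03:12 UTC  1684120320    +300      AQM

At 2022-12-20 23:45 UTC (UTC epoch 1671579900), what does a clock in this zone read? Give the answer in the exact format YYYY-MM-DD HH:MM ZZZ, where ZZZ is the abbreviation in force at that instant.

2022-12-21 04:45 AQM

Query: 2022-12-20 23:45 UTC
Rule 3/5 (AQM, +05:00): 2022-08-05 04:56 UTC ≤ query < 2023-01-31 06:34 UTC
23·60 + 45 + 300 = 1725 min
1725 = 1·1440 + 285; 285 = 4·60 + 45 → 04:45, 2022-12-20 + 1 day = 2022-12-21
→ 2022-12-21 04:45 AQM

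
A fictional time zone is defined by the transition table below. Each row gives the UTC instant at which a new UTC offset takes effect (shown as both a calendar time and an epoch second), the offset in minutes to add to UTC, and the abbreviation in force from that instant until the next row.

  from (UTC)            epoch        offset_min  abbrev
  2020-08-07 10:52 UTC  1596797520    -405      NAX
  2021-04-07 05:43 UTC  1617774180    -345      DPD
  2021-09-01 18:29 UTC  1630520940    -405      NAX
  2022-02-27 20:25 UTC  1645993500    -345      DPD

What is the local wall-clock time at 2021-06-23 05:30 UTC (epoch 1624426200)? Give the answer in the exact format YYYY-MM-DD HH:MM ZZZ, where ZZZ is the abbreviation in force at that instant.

2021-06-22 23:45 DPD

Query: 2021-06-23 05:30 UTC
Rule 2/4 (DPD, -05:45): 2021-04-07 05:43 UTC ≤ query < 2021-09-01 18:29 UTC
5·60 + 30 - 345 = -15 min
-15 = -1·1440 + 1425; 1425 = 23·60 + 45 → 23:45, 2021-06-23 - 1 day = 2021-06-22
→ 2021-06-22 23:45 DPD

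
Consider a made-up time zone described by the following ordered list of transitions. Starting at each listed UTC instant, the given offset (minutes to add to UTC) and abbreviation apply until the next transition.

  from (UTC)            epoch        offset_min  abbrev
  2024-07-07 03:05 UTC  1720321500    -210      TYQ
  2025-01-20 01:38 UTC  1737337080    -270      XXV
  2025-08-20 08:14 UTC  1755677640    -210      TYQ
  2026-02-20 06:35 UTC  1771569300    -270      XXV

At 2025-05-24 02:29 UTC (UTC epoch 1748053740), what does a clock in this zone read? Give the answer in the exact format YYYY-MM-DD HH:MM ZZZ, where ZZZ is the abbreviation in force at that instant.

2025-05-23 21:59 XXV

Query: 2025-05-24 02:29 UTC
Rule 2/4 (XXV, -04:30): 2025-01-20 01:38 UTC ≤ query < 2025-08-20 08:14 UTC
2·60 + 29 - 270 = -121 min
-121 = -1·1440 + 1319; 1319 = 21·60 + 59 → 21:59, 2025-05-24 - 1 day = 2025-05-23
→ 2025-05-23 21:59 XXV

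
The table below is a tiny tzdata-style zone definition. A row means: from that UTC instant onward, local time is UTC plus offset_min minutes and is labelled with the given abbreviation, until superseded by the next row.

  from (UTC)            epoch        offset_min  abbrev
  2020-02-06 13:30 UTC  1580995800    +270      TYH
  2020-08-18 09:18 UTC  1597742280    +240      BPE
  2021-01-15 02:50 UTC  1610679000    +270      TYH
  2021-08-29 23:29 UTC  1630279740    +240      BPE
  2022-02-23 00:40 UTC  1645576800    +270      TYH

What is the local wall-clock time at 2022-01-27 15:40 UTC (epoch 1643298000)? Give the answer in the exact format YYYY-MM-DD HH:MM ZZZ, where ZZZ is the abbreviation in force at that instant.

Query: 2022-01-27 15:40 UTC
Rule 4/5 (BPE, +04:00): 2021-08-29 23:29 UTC ≤ query < 2022-02-23 00:40 UTC
15·60 + 40 + 240 = 1180 min
1180 = 0·1440 + 1180; 1180 = 19·60 + 40 → 19:40, same day
→ 2022-01-27 19:40 BPE

2022-01-27 19:40 BPE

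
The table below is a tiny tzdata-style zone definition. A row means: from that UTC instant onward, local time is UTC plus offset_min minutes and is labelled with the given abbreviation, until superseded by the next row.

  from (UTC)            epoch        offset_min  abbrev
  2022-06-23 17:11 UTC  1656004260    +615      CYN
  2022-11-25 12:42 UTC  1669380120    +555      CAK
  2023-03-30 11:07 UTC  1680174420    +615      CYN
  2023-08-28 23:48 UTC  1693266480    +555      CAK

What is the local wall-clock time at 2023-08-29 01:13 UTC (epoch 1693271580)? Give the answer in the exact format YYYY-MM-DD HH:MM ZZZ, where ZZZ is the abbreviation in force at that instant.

2023-08-29 10:28 CAK

Query: 2023-08-29 01:13 UTC
Rule 4/4 (CAK, +09:15): 2023-08-28 23:48 UTC ≤ query < +∞
1·60 + 13 + 555 = 628 min
628 = 0·1440 + 628; 628 = 10·60 + 28 → 10:28, same day
→ 2023-08-29 10:28 CAK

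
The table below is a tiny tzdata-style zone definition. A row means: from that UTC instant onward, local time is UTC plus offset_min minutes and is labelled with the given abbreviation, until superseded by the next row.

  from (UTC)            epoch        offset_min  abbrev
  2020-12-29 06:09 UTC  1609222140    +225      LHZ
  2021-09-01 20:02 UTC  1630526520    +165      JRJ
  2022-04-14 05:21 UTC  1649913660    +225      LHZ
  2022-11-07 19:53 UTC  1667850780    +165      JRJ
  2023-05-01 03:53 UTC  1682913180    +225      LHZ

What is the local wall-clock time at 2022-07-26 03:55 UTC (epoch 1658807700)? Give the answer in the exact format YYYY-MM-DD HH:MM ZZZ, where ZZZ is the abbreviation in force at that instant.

Query: 2022-07-26 03:55 UTC
Rule 3/5 (LHZ, +03:45): 2022-04-14 05:21 UTC ≤ query < 2022-11-07 19:53 UTC
3·60 + 55 + 225 = 460 min
460 = 0·1440 + 460; 460 = 7·60 + 40 → 07:40, same day
→ 2022-07-26 07:40 LHZ

2022-07-26 07:40 LHZ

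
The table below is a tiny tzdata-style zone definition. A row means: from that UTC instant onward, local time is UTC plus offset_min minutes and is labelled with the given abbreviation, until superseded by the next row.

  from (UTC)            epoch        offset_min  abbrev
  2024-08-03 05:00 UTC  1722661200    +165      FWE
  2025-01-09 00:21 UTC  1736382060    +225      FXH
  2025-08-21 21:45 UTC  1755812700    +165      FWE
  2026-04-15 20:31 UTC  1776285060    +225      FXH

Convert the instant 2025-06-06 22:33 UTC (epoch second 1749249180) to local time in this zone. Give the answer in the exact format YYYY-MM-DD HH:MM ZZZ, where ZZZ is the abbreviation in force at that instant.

Query: 2025-06-06 22:33 UTC
Rule 2/4 (FXH, +03:45): 2025-01-09 00:21 UTC ≤ query < 2025-08-21 21:45 UTC
22·60 + 33 + 225 = 1578 min
1578 = 1·1440 + 138; 138 = 2·60 + 18 → 02:18, 2025-06-06 + 1 day = 2025-06-07
→ 2025-06-07 02:18 FXH

2025-06-07 02:18 FXH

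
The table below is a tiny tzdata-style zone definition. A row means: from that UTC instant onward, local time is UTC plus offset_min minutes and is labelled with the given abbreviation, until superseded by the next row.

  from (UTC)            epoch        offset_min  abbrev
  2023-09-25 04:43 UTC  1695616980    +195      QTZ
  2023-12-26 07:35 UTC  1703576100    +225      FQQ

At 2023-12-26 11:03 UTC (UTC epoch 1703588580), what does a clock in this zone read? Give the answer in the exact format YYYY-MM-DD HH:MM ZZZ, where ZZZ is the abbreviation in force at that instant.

2023-12-26 14:48 FQQ

Query: 2023-12-26 11:03 UTC
Rule 2/2 (FQQ, +03:45): 2023-12-26 07:35 UTC ≤ query < +∞
11·60 + 3 + 225 = 888 min
888 = 0·1440 + 888; 888 = 14·60 + 48 → 14:48, same day
→ 2023-12-26 14:48 FQQ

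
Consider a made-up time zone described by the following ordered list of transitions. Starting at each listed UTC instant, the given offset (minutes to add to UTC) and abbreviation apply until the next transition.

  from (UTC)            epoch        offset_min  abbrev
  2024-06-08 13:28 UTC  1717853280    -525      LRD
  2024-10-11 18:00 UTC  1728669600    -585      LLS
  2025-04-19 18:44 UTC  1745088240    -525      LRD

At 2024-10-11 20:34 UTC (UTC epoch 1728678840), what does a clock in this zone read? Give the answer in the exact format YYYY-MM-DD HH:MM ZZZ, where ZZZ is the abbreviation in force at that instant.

Query: 2024-10-11 20:34 UTC
Rule 2/3 (LLS, -09:45): 2024-10-11 18:00 UTC ≤ query < 2025-04-19 18:44 UTC
20·60 + 34 - 585 = 649 min
649 = 0·1440 + 649; 649 = 10·60 + 49 → 10:49, same day
→ 2024-10-11 10:49 LLS

2024-10-11 10:49 LLS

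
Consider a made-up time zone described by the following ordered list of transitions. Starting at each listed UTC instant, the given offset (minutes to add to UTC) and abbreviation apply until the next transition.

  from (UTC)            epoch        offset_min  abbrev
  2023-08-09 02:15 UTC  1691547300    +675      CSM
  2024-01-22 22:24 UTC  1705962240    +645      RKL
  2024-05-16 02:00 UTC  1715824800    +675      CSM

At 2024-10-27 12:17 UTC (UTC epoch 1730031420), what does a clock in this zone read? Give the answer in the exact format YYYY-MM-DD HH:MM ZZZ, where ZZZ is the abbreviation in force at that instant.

2024-10-27 23:32 CSM

Query: 2024-10-27 12:17 UTC
Rule 3/3 (CSM, +11:15): 2024-05-16 02:00 UTC ≤ query < +∞
12·60 + 17 + 675 = 1412 min
1412 = 0·1440 + 1412; 1412 = 23·60 + 32 → 23:32, same day
→ 2024-10-27 23:32 CSM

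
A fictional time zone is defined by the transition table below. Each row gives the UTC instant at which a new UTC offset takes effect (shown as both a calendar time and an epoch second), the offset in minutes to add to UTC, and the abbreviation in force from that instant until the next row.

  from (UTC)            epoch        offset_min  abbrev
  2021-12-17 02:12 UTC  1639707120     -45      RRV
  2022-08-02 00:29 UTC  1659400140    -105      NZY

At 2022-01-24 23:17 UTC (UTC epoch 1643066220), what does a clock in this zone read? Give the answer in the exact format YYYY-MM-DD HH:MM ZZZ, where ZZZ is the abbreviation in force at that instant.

2022-01-24 22:32 RRV

Query: 2022-01-24 23:17 UTC
Rule 1/2 (RRV, -00:45): 2021-12-17 02:12 UTC ≤ query < 2022-08-02 00:29 UTC
23·60 + 17 - 45 = 1352 min
1352 = 0·1440 + 1352; 1352 = 22·60 + 32 → 22:32, same day
→ 2022-01-24 22:32 RRV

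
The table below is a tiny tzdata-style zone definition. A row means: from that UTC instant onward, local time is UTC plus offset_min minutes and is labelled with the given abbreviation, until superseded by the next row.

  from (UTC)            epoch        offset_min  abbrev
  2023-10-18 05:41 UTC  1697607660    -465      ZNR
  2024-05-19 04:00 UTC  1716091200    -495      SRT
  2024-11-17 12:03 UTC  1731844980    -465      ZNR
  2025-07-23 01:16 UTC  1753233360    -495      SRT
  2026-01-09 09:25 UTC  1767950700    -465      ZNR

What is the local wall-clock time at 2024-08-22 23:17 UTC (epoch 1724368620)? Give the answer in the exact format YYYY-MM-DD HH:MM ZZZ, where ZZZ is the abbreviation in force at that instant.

2024-08-22 15:02 SRT

Query: 2024-08-22 23:17 UTC
Rule 2/5 (SRT, -08:15): 2024-05-19 04:00 UTC ≤ query < 2024-11-17 12:03 UTC
23·60 + 17 - 495 = 902 min
902 = 0·1440 + 902; 902 = 15·60 + 2 → 15:02, same day
→ 2024-08-22 15:02 SRT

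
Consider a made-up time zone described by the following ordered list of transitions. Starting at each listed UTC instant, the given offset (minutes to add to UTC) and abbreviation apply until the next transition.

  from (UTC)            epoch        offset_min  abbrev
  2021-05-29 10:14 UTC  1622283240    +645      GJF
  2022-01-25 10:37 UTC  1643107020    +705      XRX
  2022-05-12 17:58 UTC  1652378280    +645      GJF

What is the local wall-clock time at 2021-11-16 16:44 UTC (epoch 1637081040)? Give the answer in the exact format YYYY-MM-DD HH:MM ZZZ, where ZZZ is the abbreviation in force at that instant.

Query: 2021-11-16 16:44 UTC
Rule 1/3 (GJF, +10:45): 2021-05-29 10:14 UTC ≤ query < 2022-01-25 10:37 UTC
16·60 + 44 + 645 = 1649 min
1649 = 1·1440 + 209; 209 = 3·60 + 29 → 03:29, 2021-11-16 + 1 day = 2021-11-17
→ 2021-11-17 03:29 GJF

2021-11-17 03:29 GJF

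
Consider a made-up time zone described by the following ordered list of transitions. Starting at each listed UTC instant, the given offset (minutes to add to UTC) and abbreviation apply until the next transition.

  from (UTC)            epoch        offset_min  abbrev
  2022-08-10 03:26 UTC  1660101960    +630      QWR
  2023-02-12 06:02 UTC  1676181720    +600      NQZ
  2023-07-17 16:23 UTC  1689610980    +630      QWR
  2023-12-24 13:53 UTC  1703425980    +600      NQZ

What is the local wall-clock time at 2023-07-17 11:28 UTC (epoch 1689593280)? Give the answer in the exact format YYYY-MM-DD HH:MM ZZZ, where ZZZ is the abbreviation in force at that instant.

2023-07-17 21:28 NQZ

Query: 2023-07-17 11:28 UTC
Rule 2/4 (NQZ, +10:00): 2023-02-12 06:02 UTC ≤ query < 2023-07-17 16:23 UTC
11·60 + 28 + 600 = 1288 min
1288 = 0·1440 + 1288; 1288 = 21·60 + 28 → 21:28, same day
→ 2023-07-17 21:28 NQZ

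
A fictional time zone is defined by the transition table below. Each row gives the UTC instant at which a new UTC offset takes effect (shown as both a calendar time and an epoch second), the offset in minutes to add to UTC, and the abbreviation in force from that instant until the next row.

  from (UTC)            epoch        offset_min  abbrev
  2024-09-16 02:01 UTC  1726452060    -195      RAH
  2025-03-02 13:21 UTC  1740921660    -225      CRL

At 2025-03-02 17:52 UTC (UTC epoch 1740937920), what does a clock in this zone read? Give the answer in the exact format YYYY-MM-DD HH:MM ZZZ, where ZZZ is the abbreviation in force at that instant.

Query: 2025-03-02 17:52 UTC
Rule 2/2 (CRL, -03:45): 2025-03-02 13:21 UTC ≤ query < +∞
17·60 + 52 - 225 = 847 min
847 = 0·1440 + 847; 847 = 14·60 + 7 → 14:07, same day
→ 2025-03-02 14:07 CRL

2025-03-02 14:07 CRL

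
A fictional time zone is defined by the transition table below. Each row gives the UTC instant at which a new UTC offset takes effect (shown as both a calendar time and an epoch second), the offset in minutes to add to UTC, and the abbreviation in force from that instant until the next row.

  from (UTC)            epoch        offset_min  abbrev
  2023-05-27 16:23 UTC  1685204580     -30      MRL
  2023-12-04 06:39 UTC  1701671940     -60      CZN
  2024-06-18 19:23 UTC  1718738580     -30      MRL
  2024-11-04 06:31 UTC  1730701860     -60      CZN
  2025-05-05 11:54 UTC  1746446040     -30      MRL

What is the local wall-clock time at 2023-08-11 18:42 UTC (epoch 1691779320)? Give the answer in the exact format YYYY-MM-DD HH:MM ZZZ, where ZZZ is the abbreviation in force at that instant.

Query: 2023-08-11 18:42 UTC
Rule 1/5 (MRL, -00:30): 2023-05-27 16:23 UTC ≤ query < 2023-12-04 06:39 UTC
18·60 + 42 - 30 = 1092 min
1092 = 0·1440 + 1092; 1092 = 18·60 + 12 → 18:12, same day
→ 2023-08-11 18:12 MRL

2023-08-11 18:12 MRL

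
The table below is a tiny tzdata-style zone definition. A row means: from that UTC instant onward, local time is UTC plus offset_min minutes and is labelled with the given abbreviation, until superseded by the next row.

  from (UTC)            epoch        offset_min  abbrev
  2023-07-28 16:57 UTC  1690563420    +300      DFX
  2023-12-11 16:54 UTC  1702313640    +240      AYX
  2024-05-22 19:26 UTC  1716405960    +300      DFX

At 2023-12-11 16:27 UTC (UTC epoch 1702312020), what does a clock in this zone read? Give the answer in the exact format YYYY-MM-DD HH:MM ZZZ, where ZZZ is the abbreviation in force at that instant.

Query: 2023-12-11 16:27 UTC
Rule 1/3 (DFX, +05:00): 2023-07-28 16:57 UTC ≤ query < 2023-12-11 16:54 UTC
16·60 + 27 + 300 = 1287 min
1287 = 0·1440 + 1287; 1287 = 21·60 + 27 → 21:27, same day
→ 2023-12-11 21:27 DFX

2023-12-11 21:27 DFX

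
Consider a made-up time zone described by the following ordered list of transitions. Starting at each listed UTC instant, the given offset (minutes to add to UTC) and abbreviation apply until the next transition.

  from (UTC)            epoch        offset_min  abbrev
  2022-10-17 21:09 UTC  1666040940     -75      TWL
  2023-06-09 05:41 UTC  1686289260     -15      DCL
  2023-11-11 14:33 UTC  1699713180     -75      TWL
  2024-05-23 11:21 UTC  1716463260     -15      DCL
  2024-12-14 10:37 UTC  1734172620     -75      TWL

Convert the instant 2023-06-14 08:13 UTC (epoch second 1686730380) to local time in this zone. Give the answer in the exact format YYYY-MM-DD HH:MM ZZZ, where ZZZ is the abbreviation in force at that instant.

Query: 2023-06-14 08:13 UTC
Rule 2/5 (DCL, -00:15): 2023-06-09 05:41 UTC ≤ query < 2023-11-11 14:33 UTC
8·60 + 13 - 15 = 478 min
478 = 0·1440 + 478; 478 = 7·60 + 58 → 07:58, same day
→ 2023-06-14 07:58 DCL

2023-06-14 07:58 DCL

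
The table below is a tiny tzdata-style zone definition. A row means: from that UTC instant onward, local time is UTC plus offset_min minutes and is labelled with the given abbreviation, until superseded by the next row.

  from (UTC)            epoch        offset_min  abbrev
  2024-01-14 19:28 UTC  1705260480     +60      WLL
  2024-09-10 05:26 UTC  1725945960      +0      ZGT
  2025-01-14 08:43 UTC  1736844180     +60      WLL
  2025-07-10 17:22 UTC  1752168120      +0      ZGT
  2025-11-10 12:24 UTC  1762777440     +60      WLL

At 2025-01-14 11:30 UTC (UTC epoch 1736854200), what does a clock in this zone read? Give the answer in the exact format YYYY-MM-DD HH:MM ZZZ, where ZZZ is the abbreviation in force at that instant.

2025-01-14 12:30 WLL

Query: 2025-01-14 11:30 UTC
Rule 3/5 (WLL, +01:00): 2025-01-14 08:43 UTC ≤ query < 2025-07-10 17:22 UTC
11·60 + 30 + 60 = 750 min
750 = 0·1440 + 750; 750 = 12·60 + 30 → 12:30, same day
→ 2025-01-14 12:30 WLL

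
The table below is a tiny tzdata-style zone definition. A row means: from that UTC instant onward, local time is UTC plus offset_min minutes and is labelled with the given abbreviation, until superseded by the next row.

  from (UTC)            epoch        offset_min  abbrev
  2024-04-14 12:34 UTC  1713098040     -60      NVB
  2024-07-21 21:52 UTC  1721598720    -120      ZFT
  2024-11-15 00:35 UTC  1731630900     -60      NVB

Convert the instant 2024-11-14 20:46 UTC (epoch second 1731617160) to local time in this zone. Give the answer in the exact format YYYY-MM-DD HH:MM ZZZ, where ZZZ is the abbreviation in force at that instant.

Query: 2024-11-14 20:46 UTC
Rule 2/3 (ZFT, -02:00): 2024-07-21 21:52 UTC ≤ query < 2024-11-15 00:35 UTC
20·60 + 46 - 120 = 1126 min
1126 = 0·1440 + 1126; 1126 = 18·60 + 46 → 18:46, same day
→ 2024-11-14 18:46 ZFT

2024-11-14 18:46 ZFT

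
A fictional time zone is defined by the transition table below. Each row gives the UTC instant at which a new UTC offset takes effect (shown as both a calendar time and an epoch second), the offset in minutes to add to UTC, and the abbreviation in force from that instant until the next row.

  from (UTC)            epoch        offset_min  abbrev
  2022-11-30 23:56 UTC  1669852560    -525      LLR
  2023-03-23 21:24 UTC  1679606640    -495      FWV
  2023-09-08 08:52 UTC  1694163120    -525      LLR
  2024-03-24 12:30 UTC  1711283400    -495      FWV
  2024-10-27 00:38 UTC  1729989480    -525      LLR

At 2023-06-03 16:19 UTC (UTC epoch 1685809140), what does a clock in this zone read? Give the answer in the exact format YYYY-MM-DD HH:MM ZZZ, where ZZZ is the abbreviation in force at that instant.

2023-06-03 08:04 FWV

Query: 2023-06-03 16:19 UTC
Rule 2/5 (FWV, -08:15): 2023-03-23 21:24 UTC ≤ query < 2023-09-08 08:52 UTC
16·60 + 19 - 495 = 484 min
484 = 0·1440 + 484; 484 = 8·60 + 4 → 08:04, same day
→ 2023-06-03 08:04 FWV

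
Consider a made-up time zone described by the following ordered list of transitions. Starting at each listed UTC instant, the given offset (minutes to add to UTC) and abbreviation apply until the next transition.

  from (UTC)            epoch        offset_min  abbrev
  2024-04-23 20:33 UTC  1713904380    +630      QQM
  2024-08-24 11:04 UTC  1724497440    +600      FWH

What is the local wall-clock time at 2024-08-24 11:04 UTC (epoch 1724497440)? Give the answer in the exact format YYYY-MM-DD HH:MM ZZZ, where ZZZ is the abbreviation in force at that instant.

2024-08-24 21:04 FWH

Query: 2024-08-24 11:04 UTC
Rule 2/2 (FWH, +10:00): 2024-08-24 11:04 UTC ≤ query < +∞
11·60 + 4 + 600 = 1264 min
1264 = 0·1440 + 1264; 1264 = 21·60 + 4 → 21:04, same day
→ 2024-08-24 21:04 FWH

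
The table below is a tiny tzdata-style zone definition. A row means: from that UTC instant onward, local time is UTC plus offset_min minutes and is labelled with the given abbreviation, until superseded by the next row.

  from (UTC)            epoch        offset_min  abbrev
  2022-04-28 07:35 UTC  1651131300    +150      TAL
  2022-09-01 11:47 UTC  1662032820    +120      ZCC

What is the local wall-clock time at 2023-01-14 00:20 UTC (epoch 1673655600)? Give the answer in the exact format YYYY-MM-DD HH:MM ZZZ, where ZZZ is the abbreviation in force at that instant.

Query: 2023-01-14 00:20 UTC
Rule 2/2 (ZCC, +02:00): 2022-09-01 11:47 UTC ≤ query < +∞
0·60 + 20 + 120 = 140 min
140 = 0·1440 + 140; 140 = 2·60 + 20 → 02:20, same day
→ 2023-01-14 02:20 ZCC

2023-01-14 02:20 ZCC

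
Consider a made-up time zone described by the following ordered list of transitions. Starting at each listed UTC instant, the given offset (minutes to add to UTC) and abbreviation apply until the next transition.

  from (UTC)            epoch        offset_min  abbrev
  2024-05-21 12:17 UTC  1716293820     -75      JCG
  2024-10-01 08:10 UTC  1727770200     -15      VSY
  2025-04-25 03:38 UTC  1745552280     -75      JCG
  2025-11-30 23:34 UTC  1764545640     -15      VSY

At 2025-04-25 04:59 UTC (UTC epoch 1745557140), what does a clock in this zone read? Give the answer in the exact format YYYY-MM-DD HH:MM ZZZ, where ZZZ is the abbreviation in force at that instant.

Query: 2025-04-25 04:59 UTC
Rule 3/4 (JCG, -01:15): 2025-04-25 03:38 UTC ≤ query < 2025-11-30 23:34 UTC
4·60 + 59 - 75 = 224 min
224 = 0·1440 + 224; 224 = 3·60 + 44 → 03:44, same day
→ 2025-04-25 03:44 JCG

2025-04-25 03:44 JCG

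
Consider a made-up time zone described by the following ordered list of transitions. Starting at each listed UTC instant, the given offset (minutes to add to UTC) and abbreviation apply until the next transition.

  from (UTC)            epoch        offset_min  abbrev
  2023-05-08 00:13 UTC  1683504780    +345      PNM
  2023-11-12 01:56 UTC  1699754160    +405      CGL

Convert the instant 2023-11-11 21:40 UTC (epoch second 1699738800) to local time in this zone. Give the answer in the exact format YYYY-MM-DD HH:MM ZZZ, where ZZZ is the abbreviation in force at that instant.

2023-11-12 03:25 PNM

Query: 2023-11-11 21:40 UTC
Rule 1/2 (PNM, +05:45): 2023-05-08 00:13 UTC ≤ query < 2023-11-12 01:56 UTC
21·60 + 40 + 345 = 1645 min
1645 = 1·1440 + 205; 205 = 3·60 + 25 → 03:25, 2023-11-11 + 1 day = 2023-11-12
→ 2023-11-12 03:25 PNM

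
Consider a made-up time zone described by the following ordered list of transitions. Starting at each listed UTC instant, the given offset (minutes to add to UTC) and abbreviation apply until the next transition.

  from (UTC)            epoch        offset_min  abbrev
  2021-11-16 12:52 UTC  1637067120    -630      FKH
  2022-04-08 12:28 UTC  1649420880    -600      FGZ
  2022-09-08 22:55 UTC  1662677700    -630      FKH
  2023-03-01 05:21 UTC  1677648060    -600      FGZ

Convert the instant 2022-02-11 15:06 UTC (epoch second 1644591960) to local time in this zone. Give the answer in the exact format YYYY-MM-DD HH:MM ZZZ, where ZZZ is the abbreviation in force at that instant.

Query: 2022-02-11 15:06 UTC
Rule 1/4 (FKH, -10:30): 2021-11-16 12:52 UTC ≤ query < 2022-04-08 12:28 UTC
15·60 + 6 - 630 = 276 min
276 = 0·1440 + 276; 276 = 4·60 + 36 → 04:36, same day
→ 2022-02-11 04:36 FKH

2022-02-11 04:36 FKH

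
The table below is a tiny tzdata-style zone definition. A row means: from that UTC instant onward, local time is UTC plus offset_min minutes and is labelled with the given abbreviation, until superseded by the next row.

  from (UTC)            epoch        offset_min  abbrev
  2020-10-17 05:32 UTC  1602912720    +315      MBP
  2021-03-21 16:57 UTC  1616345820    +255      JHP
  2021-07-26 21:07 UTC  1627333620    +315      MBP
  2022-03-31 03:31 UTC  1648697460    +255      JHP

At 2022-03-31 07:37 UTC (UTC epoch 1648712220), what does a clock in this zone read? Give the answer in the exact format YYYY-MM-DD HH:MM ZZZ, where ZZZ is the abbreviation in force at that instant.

Query: 2022-03-31 07:37 UTC
Rule 4/4 (JHP, +04:15): 2022-03-31 03:31 UTC ≤ query < +∞
7·60 + 37 + 255 = 712 min
712 = 0·1440 + 712; 712 = 11·60 + 52 → 11:52, same day
→ 2022-03-31 11:52 JHP

2022-03-31 11:52 JHP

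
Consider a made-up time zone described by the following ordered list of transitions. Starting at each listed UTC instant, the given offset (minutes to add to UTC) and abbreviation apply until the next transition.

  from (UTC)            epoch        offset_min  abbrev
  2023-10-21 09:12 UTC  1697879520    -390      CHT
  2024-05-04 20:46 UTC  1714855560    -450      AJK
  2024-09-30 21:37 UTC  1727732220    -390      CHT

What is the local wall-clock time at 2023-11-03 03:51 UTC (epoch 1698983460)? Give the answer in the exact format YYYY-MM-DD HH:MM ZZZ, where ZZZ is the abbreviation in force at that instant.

Query: 2023-11-03 03:51 UTC
Rule 1/3 (CHT, -06:30): 2023-10-21 09:12 UTC ≤ query < 2024-05-04 20:46 UTC
3·60 + 51 - 390 = -159 min
-159 = -1·1440 + 1281; 1281 = 21·60 + 21 → 21:21, 2023-11-03 - 1 day = 2023-11-02
→ 2023-11-02 21:21 CHT

2023-11-02 21:21 CHT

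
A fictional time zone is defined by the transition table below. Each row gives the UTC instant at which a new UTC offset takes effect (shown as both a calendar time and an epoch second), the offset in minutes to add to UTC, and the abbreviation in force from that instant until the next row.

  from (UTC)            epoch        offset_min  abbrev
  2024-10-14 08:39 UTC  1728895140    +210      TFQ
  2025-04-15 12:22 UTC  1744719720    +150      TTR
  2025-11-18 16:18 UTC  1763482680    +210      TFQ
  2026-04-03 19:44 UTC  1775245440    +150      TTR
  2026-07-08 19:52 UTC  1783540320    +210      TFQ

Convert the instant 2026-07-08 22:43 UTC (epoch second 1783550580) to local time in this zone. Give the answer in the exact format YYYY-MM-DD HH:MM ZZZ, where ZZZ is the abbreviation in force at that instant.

2026-07-09 02:13 TFQ

Query: 2026-07-08 22:43 UTC
Rule 5/5 (TFQ, +03:30): 2026-07-08 19:52 UTC ≤ query < +∞
22·60 + 43 + 210 = 1573 min
1573 = 1·1440 + 133; 133 = 2·60 + 13 → 02:13, 2026-07-08 + 1 day = 2026-07-09
→ 2026-07-09 02:13 TFQ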